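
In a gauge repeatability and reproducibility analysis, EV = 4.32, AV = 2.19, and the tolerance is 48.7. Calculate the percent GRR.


GRR = sqrt(EV^2 + AV^2) = sqrt(4.32^2 + 2.19^2) = 4.8433976
%GRR = GRR / tol * 100 = 4.8433976 / 48.7 * 100
%GRR = 9.9454

9.9454


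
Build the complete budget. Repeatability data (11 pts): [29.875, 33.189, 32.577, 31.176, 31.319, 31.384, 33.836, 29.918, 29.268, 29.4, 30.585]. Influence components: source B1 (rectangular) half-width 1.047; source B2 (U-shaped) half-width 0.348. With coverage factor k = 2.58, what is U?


mean = (29.875 + 33.189 + 32.577 + 31.176 + 31.319 + 31.384 + 33.836 + 29.918 + 29.268 + 29.4 + 30.585) / 11 = 31.13881818
s = sqrt(sum((x - mean)^2)/(n-1)) = 1.5348668
u_A = s / sqrt(n) = 1.5348668 / sqrt(11) = 0.46277975
u_B1 = 1.047 / sqrt(3) = 0.60448573
u_B2 = 0.348 / sqrt(2) = 0.24607316
uc = sqrt(0.46277975^2 + 0.60448573^2 + 0.24607316^2) = 0.80007506
U = k * uc = 2.58 * 0.80007506
U = 2.0642

2.0642


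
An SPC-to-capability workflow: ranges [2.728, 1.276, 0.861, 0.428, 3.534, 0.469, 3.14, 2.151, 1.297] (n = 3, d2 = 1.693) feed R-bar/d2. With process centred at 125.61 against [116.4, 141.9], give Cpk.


R_bar = (2.728 + 1.276 + 0.861 + 0.428 + 3.534 + 0.469 + 3.14 + 2.151 + 1.297) / 9 = 1.7648889
sigma = R_bar / d2 = 1.7648889 / 1.693 = 1.0424624
Cp = (USL - LSL)/(6*sigma) = (141.9 - 116.4)/(6*1.0424624) = 4.0769
Cpu = (141.9 - 125.61)/(3*1.0424624) = 5.2088
Cpl = (125.61 - 116.4)/(3*1.0424624) = 2.9450
Cpk = min(Cpu, Cpl) = 2.9450

2.9450


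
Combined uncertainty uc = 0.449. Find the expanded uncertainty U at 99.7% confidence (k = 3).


U = k * uc
U = 3 * 0.449
U = 1.3470

1.3470


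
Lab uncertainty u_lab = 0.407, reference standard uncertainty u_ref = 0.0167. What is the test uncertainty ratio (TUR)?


TUR = u_lab / u_ref
= 0.407 / 0.0167
= 24.3713

24.3713


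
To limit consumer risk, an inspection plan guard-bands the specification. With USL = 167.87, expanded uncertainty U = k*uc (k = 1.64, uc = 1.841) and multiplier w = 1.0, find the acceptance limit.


U = k * uc = 1.64 * 1.841 = 3.01924
guard band g = w * U = 1.0 * 3.01924 = 3.01924
AL = USL - g = 167.87 - 3.01924
AL = 164.8508

164.8508


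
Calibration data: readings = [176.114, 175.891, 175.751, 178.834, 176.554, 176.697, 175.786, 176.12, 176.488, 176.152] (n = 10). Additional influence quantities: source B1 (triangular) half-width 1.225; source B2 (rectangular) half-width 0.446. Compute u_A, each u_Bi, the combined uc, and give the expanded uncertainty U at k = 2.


mean = (176.114 + 175.891 + 175.751 + 178.834 + 176.554 + 176.697 + 175.786 + 176.12 + 176.488 + 176.152) / 10 = 176.4387
s = sqrt(sum((x - mean)^2)/(n-1)) = 0.90111204
u_A = s / sqrt(n) = 0.90111204 / sqrt(10) = 0.28495665
u_B1 = 1.225 / sqrt(6) = 0.50010416
u_B2 = 0.446 / sqrt(3) = 0.25749822
uc = sqrt(0.28495665^2 + 0.50010416^2 + 0.25749822^2) = 0.63056308
U = k * uc = 2 * 0.63056308
U = 1.2611

1.2611


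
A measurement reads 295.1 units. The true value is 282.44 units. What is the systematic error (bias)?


Systematic error = measured - true
= 295.1 - 282.44
= 12.6600

12.6600


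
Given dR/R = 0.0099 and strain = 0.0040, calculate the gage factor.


GF = (dR/R) / epsilon
= 0.0099 / 0.0040
= 2.4750

2.4750


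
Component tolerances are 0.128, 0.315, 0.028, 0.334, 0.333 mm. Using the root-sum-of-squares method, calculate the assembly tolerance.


RSS = sqrt(0.128^2 + 0.315^2 + 0.028^2 + 0.334^2 + 0.333^2)
= sqrt(0.338838)
= 0.5821

0.5821


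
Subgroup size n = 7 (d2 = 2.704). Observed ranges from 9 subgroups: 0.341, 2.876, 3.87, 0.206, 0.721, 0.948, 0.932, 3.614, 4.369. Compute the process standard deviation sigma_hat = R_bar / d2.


R_bar = (0.341 + 2.876 + 3.87 + 0.206 + 0.721 + 0.948 + 0.932 + 3.614 + 4.369) / 9
R_bar = 17.877 / 9 = 1.9863333
sigma_hat = R_bar / d2 = 1.9863333 / 2.704 = 0.7346

0.7346


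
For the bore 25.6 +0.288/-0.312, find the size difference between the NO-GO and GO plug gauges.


GO = nominal - lower_tol (smallest hole = maximum material condition)
GO = 25.6 - 0.312 = 25.288
NO-GO = nominal + upper_tol (largest hole = least material condition)
NO-GO = 25.6 + 0.288 = 25.888
spread = NO-GO - GO = 25.888 - 25.288 = 0.6000

0.6000


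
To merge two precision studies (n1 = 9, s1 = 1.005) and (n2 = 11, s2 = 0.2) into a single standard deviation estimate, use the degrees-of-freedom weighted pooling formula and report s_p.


s_p = sqrt(((n1-1)*s1^2 + (n2-1)*s2^2) / (n1+n2-2))
numerator = (9-1)*1.005^2 + (11-1)*0.2^2 = 8.0802 + 0.4 = 8.4802
denominator = 9 + 11 - 2 = 18
s_p^2 = 8.4802 / 18 = 0.47112222
s_p = sqrt(0.47112222) = 0.6864

0.6864


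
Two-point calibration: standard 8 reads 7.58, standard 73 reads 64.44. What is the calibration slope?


slope = (y2 - y1) / (x2 - x1)
= (64.44 - 7.58) / (73 - 8)
= 56.8600 / 65
= 0.8748

0.8748


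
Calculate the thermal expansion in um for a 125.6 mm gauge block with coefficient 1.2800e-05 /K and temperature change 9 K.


dL = L * alpha * dT
= 125.6 * 1.2800e-05 * 9
= 0.0144691 mm
dL_um = 0.0144691 * 1000 = 14.4691 um

14.4691


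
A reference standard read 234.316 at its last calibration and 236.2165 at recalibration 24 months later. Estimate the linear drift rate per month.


rate = (v2 - v1) / months
= (236.2165 - 234.316) / 24
= 1.9005 / 24
= 0.0792

0.0792


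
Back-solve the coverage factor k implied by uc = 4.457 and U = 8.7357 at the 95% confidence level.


k = U / uc
k = 8.7357 / 4.457
k = 1.96

1.96


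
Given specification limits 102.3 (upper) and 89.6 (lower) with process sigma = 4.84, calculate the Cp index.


Cp = (USL - LSL) / (6 * sigma)
= (102.3 - 89.6) / (6 * 4.84)
= 12.7000 / 29.0400
= 0.4373

0.4373


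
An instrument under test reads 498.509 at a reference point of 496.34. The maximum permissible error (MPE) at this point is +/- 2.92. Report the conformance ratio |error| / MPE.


e = indication - reference = 498.509 - 496.34 = 2.1690
|e| = 2.1690
ratio = |e| / MPE = 2.1690 / 2.92
ratio = 0.7428

0.7428


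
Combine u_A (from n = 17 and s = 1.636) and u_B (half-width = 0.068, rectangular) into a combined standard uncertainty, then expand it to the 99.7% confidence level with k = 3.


u_A = s / sqrt(n) = 1.636 / sqrt(17) = 0.39678828
u_B = half_width / sqrt(3) = 0.068 / sqrt(3) = 0.039259818
uc = sqrt(u_A^2 + u_B^2) = sqrt(0.39678828^2 + 0.039259818^2) = 0.39872581
U = k * uc = 3 * 0.39872581
U = 1.1962

1.1962


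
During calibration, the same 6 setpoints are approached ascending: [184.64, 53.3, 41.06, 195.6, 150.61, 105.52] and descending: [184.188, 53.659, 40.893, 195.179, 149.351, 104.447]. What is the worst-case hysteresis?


|184.64 - 184.188| = 0.4520
|53.3 - 53.659| = 0.3590
|41.06 - 40.893| = 0.1670
|195.6 - 195.179| = 0.4210
|150.61 - 149.351| = 1.2590
|105.52 - 104.447| = 1.0730
hysteresis = max(diffs) = 1.2590

1.2590


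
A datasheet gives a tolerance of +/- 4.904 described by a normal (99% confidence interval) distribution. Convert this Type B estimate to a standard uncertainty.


u_B = half_width / 2.576
u_B = 4.904 / 2.576
u_B = 1.9037

1.9037


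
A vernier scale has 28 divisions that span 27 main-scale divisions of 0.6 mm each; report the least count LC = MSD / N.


LC = MSD / n_div
= 0.6 / 28
= 0.0214

0.0214


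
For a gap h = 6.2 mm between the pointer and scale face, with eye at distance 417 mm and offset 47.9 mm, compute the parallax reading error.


error = h * offset / d
= 6.2 * 47.9 / 417
= 0.7122

0.7122


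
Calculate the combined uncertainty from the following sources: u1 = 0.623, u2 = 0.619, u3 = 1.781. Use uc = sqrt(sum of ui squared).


uc = sqrt(0.623^2 + 0.619^2 + 1.781^2)
uc = sqrt(3.943251)
uc = 1.9858

1.9858


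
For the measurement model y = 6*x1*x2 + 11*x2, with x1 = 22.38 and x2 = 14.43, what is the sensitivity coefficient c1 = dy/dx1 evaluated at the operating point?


y = 6*x1*x2 + 11*x2
dy/dx1 = 6*x2
Evaluate at x2 = 14.43: c1 = 6 * 14.43
c1 = 86.5800

86.5800


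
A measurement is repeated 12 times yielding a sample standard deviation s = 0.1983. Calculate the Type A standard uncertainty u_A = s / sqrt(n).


u_A = s / sqrt(n)
u_A = 0.1983 / sqrt(12)
u_A = 0.1983 / 3.4641016
u_A = 0.0572

0.0572


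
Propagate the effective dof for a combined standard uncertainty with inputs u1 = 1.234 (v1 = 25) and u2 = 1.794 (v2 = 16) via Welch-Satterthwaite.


uc = sqrt(u1^2 + u2^2) = sqrt(1.234^2 + 1.794^2) = 2.1774278
v_eff = uc^4 / (u1^4/v1 + u2^4/v2)
= 2.1774278^4 / (1.234^4/25 + 1.794^4/16)
= 22.4789 / 0.74014708
v_eff = 30.3709

30.3709


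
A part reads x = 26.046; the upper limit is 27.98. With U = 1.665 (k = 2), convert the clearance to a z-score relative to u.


u = U / k = 1.665 / 2 = 0.8325
margin = |USL - x| = |27.98 - 26.046| = 1.934
z = margin / u = 1.934 / 0.8325
z = 2.3231

2.3231


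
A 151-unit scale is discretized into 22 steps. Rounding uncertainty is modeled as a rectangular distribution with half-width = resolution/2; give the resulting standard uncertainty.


resolution = range / divisions
resolution = 151 / 22 = 6.8636364
u_res = resolution / (2*sqrt(3))
u_res = 6.8636364 / 3.4641016
u_res = 1.9814

1.9814


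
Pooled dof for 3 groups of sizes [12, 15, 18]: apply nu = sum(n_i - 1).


nu = sum_i (n_i - 1)
nu = ((12 - 1) + (15 - 1) + (18 - 1))
nu = 11 + 14 + 17
nu = 42

42


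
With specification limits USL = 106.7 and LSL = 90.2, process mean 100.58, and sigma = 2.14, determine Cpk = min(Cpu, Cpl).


Cpu = (USL - mean) / (3*sigma) = (106.7 - 100.58) / (3*2.14) = 0.9533
Cpl = (mean - LSL) / (3*sigma) = (100.58 - 90.2) / (3*2.14) = 1.6168
Cpk = min(Cpu, Cpl) = 0.9533

0.9533


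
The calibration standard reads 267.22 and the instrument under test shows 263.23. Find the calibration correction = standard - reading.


Correction = standard - reading
= 267.22 - 263.23
= 3.9900

3.9900


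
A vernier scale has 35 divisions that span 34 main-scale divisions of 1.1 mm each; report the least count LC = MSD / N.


LC = MSD / n_div
= 1.1 / 35
= 0.0314

0.0314


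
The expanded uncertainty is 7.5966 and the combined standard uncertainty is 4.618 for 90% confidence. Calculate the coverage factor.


k = U / uc
k = 7.5966 / 4.618
k = 1.645

1.645


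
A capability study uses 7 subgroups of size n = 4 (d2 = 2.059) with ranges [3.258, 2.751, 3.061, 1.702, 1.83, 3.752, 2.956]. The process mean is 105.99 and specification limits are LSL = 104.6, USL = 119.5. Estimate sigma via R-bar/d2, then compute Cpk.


R_bar = (3.258 + 2.751 + 3.061 + 1.702 + 1.83 + 3.752 + 2.956) / 7 = 2.7585714
sigma = R_bar / d2 = 2.7585714 / 2.059 = 1.3397627
Cp = (USL - LSL)/(6*sigma) = (119.5 - 104.6)/(6*1.3397627) = 1.8536
Cpu = (119.5 - 105.99)/(3*1.3397627) = 3.3613
Cpl = (105.99 - 104.6)/(3*1.3397627) = 0.3458
Cpk = min(Cpu, Cpl) = 0.3458

0.3458


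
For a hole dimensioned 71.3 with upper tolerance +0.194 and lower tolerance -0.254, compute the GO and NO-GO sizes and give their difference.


GO = nominal - lower_tol (smallest hole = maximum material condition)
GO = 71.3 - 0.254 = 71.046
NO-GO = nominal + upper_tol (largest hole = least material condition)
NO-GO = 71.3 + 0.194 = 71.494
spread = NO-GO - GO = 71.494 - 71.046 = 0.4480

0.4480


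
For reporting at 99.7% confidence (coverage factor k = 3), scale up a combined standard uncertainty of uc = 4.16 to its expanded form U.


U = k * uc
U = 3 * 4.16
U = 12.4800

12.4800


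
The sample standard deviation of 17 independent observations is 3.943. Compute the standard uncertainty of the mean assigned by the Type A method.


u_A = s / sqrt(n)
u_A = 3.943 / sqrt(17)
u_A = 3.943 / 4.1231056
u_A = 0.9563

0.9563


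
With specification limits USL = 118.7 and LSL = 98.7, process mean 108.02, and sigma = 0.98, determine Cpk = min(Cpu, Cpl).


Cpu = (USL - mean) / (3*sigma) = (118.7 - 108.02) / (3*0.98) = 3.6327
Cpl = (mean - LSL) / (3*sigma) = (108.02 - 98.7) / (3*0.98) = 3.1701
Cpk = min(Cpu, Cpl) = 3.1701

3.1701


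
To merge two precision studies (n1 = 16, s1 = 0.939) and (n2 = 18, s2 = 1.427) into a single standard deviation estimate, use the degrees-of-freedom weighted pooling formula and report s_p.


s_p = sqrt(((n1-1)*s1^2 + (n2-1)*s2^2) / (n1+n2-2))
numerator = (16-1)*0.939^2 + (18-1)*1.427^2 = 13.225815 + 34.617593 = 47.843408
denominator = 16 + 18 - 2 = 32
s_p^2 = 47.843408 / 32 = 1.4951065
s_p = sqrt(1.4951065) = 1.2227

1.2227


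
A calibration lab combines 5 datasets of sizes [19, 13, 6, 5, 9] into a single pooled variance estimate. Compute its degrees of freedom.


nu = sum_i (n_i - 1)
nu = ((19 - 1) + (13 - 1) + (6 - 1) + (5 - 1) + (9 - 1))
nu = 18 + 12 + 5 + 4 + 8
nu = 47

47


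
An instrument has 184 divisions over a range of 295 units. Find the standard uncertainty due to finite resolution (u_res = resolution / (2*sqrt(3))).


resolution = range / divisions
resolution = 295 / 184 = 1.6032609
u_res = resolution / (2*sqrt(3))
u_res = 1.6032609 / 3.4641016
u_res = 0.4628

0.4628


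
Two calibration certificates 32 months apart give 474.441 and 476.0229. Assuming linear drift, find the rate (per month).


rate = (v2 - v1) / months
= (476.0229 - 474.441) / 32
= 1.5819 / 32
= 0.0494

0.0494


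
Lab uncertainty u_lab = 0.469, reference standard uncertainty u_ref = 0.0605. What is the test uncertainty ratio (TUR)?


TUR = u_lab / u_ref
= 0.469 / 0.0605
= 7.7521

7.7521


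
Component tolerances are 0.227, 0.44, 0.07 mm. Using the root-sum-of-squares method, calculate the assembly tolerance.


RSS = sqrt(0.227^2 + 0.44^2 + 0.07^2)
= sqrt(0.250029)
= 0.5000

0.5000


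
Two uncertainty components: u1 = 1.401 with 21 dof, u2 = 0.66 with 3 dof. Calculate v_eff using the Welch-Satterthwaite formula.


uc = sqrt(u1^2 + u2^2) = sqrt(1.401^2 + 0.66^2) = 1.5486772
v_eff = uc^4 / (u1^4/v1 + u2^4/v2)
= 1.5486772^4 / (1.401^4/21 + 0.66^4/3)
= 5.7523277 / 0.24670568
v_eff = 23.3166

23.3166


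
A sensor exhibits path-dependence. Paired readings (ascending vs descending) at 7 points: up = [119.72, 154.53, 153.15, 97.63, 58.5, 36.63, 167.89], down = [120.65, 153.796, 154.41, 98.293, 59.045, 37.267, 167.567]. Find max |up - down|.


|119.72 - 120.65| = 0.9300
|154.53 - 153.796| = 0.7340
|153.15 - 154.41| = 1.2600
|97.63 - 98.293| = 0.6630
|58.5 - 59.045| = 0.5450
|36.63 - 37.267| = 0.6370
|167.89 - 167.567| = 0.3230
hysteresis = max(diffs) = 1.2600

1.2600


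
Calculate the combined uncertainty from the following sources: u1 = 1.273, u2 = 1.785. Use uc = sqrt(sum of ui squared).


uc = sqrt(1.273^2 + 1.785^2)
uc = sqrt(4.806754)
uc = 2.1924

2.1924


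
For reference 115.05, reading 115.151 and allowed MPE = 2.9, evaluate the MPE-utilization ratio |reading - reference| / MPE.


e = indication - reference = 115.151 - 115.05 = 0.1010
|e| = 0.1010
ratio = |e| / MPE = 0.1010 / 2.9
ratio = 0.0348

0.0348


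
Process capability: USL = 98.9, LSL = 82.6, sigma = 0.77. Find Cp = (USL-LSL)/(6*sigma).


Cp = (USL - LSL) / (6 * sigma)
= (98.9 - 82.6) / (6 * 0.77)
= 16.3000 / 4.6200
= 3.5281

3.5281


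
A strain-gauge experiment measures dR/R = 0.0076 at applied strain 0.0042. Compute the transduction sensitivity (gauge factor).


GF = (dR/R) / epsilon
= 0.0076 / 0.0042
= 1.8095

1.8095


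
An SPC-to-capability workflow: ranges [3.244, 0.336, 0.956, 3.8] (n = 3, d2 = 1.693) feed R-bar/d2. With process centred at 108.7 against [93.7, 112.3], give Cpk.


R_bar = (3.244 + 0.336 + 0.956 + 3.8) / 4 = 2.084
sigma = R_bar / d2 = 2.084 / 1.693 = 1.230951
Cp = (USL - LSL)/(6*sigma) = (112.3 - 93.7)/(6*1.230951) = 2.5184
Cpu = (112.3 - 108.7)/(3*1.230951) = 0.9749
Cpl = (108.7 - 93.7)/(3*1.230951) = 4.0619
Cpk = min(Cpu, Cpl) = 0.9749

0.9749


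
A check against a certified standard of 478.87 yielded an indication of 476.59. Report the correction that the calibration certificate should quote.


Correction = standard - reading
= 478.87 - 476.59
= 2.2800

2.2800


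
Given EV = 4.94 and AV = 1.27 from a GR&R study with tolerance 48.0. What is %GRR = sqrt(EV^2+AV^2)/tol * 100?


GRR = sqrt(EV^2 + AV^2) = sqrt(4.94^2 + 1.27^2) = 5.1006372
%GRR = GRR / tol * 100 = 5.1006372 / 48.0 * 100
%GRR = 10.6263

10.6263


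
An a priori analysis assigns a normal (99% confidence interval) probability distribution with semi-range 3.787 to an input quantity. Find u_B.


u_B = half_width / 2.576
u_B = 3.787 / 2.576
u_B = 1.4701

1.4701


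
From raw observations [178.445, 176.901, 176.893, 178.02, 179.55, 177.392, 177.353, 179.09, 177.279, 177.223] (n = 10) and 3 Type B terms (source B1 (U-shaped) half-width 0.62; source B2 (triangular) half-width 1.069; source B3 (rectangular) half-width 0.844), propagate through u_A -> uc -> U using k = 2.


mean = (178.445 + 176.901 + 176.893 + 178.02 + 179.55 + 177.392 + 177.353 + 179.09 + 177.279 + 177.223) / 10 = 177.8146
s = sqrt(sum((x - mean)^2)/(n-1)) = 0.93037546
u_A = s / sqrt(n) = 0.93037546 / sqrt(10) = 0.29421055
u_B1 = 0.62 / sqrt(2) = 0.4384062
u_B2 = 1.069 / sqrt(6) = 0.43641742
u_B3 = 0.844 / sqrt(3) = 0.48728363
uc = sqrt(0.29421055^2 + 0.4384062^2 + 0.43641742^2 + 0.48728363^2) = 0.84063389
U = k * uc = 2 * 0.84063389
U = 1.6813

1.6813


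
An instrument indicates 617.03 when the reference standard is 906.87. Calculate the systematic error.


Systematic error = measured - true
= 617.03 - 906.87
= -289.8400

-289.8400


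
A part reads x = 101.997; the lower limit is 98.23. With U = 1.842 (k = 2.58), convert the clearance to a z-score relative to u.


u = U / k = 1.842 / 2.58 = 0.71395349
margin = |LSL - x| = |98.23 - 101.997| = 3.767
z = margin / u = 3.767 / 0.71395349
z = 5.2763

5.2763


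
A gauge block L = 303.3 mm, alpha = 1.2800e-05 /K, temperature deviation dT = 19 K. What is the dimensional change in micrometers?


dL = L * alpha * dT
= 303.3 * 1.2800e-05 * 19
= 0.0737626 mm
dL_um = 0.0737626 * 1000 = 73.7626 um

73.7626


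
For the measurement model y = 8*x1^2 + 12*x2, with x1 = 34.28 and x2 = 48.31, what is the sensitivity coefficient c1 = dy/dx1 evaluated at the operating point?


y = 8*x1^2 + 12*x2
dy/dx1 = 2*8*x1
Evaluate at x1 = 34.28: c1 = 16 * 34.28
c1 = 548.4800

548.4800


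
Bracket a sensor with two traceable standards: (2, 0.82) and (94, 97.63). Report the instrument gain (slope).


slope = (y2 - y1) / (x2 - x1)
= (97.63 - 0.82) / (94 - 2)
= 96.8100 / 92
= 1.0523

1.0523


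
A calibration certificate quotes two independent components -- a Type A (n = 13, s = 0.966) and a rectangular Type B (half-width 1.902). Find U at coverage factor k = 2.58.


u_A = s / sqrt(n) = 0.966 / sqrt(13) = 0.26792019
u_B = half_width / sqrt(3) = 1.902 / sqrt(3) = 1.0981202
uc = sqrt(u_A^2 + u_B^2) = sqrt(0.26792019^2 + 1.0981202^2) = 1.1303315
U = k * uc = 2.58 * 1.1303315
U = 2.9163

2.9163


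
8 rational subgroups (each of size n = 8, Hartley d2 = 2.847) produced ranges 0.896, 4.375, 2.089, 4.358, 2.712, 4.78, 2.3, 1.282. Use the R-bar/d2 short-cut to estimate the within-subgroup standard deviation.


R_bar = (0.896 + 4.375 + 2.089 + 4.358 + 2.712 + 4.78 + 2.3 + 1.282) / 8
R_bar = 22.792 / 8 = 2.849
sigma_hat = R_bar / d2 = 2.849 / 2.847 = 1.0007

1.0007


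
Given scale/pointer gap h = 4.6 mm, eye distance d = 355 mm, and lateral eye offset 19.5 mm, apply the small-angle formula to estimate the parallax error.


error = h * offset / d
= 4.6 * 19.5 / 355
= 0.2527

0.2527


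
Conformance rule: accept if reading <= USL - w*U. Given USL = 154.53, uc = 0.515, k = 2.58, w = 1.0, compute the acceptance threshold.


U = k * uc = 2.58 * 0.515 = 1.3287
guard band g = w * U = 1.0 * 1.3287 = 1.3287
AL = USL - g = 154.53 - 1.3287
AL = 153.2013

153.2013


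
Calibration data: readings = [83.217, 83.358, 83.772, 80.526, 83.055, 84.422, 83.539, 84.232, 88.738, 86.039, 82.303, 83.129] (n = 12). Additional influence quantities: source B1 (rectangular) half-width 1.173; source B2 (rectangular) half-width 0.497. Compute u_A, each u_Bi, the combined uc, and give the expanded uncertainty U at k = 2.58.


mean = (83.217 + 83.358 + 83.772 + 80.526 + 83.055 + 84.422 + 83.539 + 84.232 + 88.738 + 86.039 + 82.303 + 83.129) / 12 = 83.86083333
s = sqrt(sum((x - mean)^2)/(n-1)) = 2.0112315
u_A = s / sqrt(n) = 2.0112315 / sqrt(12) = 0.58059252
u_B1 = 1.173 / sqrt(3) = 0.67723187
u_B2 = 0.497 / sqrt(3) = 0.28694308
uc = sqrt(0.58059252^2 + 0.67723187^2 + 0.28694308^2) = 0.9370523
U = k * uc = 2.58 * 0.9370523
U = 2.4176

2.4176


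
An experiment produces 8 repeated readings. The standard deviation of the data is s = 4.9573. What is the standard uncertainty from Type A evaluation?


u_A = s / sqrt(n)
u_A = 4.9573 / sqrt(8)
u_A = 4.9573 / 2.8284271
u_A = 1.7527

1.7527


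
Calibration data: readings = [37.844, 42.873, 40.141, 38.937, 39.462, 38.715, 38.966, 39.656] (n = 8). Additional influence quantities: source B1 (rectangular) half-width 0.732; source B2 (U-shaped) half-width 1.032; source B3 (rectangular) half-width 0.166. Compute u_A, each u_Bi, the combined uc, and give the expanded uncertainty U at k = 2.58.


mean = (37.844 + 42.873 + 40.141 + 38.937 + 39.462 + 38.715 + 38.966 + 39.656) / 8 = 39.57425
s = sqrt(sum((x - mean)^2)/(n-1)) = 1.499065
u_A = s / sqrt(n) = 1.499065 / sqrt(8) = 0.52999951
u_B1 = 0.732 / sqrt(3) = 0.4226204
u_B2 = 1.032 / sqrt(2) = 0.7297342
u_B3 = 0.166 / sqrt(3) = 0.095840145
uc = sqrt(0.52999951^2 + 0.4226204^2 + 0.7297342^2 + 0.095840145^2) = 1.0006022
U = k * uc = 2.58 * 1.0006022
U = 2.5816

2.5816


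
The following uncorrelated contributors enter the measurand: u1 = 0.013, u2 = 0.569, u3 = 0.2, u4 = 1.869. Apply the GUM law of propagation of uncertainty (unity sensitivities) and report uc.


uc = sqrt(0.013^2 + 0.569^2 + 0.2^2 + 1.869^2)
uc = sqrt(3.857091)
uc = 1.9639

1.9639


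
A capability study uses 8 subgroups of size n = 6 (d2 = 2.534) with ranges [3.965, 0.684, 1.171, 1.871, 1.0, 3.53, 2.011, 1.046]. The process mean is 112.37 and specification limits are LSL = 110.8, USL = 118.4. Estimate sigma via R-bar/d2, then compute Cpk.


R_bar = (3.965 + 0.684 + 1.171 + 1.871 + 1.0 + 3.53 + 2.011 + 1.046) / 8 = 1.90975
sigma = R_bar / d2 = 1.90975 / 2.534 = 0.75365036
Cp = (USL - LSL)/(6*sigma) = (118.4 - 110.8)/(6*0.75365036) = 1.6807
Cpu = (118.4 - 112.37)/(3*0.75365036) = 2.6670
Cpl = (112.37 - 110.8)/(3*0.75365036) = 0.6944
Cpk = min(Cpu, Cpl) = 0.6944

0.6944


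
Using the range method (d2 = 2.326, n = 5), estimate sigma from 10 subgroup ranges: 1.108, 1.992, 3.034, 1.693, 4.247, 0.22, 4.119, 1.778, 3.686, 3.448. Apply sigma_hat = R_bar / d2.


R_bar = (1.108 + 1.992 + 3.034 + 1.693 + 4.247 + 0.22 + 4.119 + 1.778 + 3.686 + 3.448) / 10
R_bar = 25.325 / 10 = 2.5325
sigma_hat = R_bar / d2 = 2.5325 / 2.326 = 1.0888

1.0888


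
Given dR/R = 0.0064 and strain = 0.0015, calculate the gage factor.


GF = (dR/R) / epsilon
= 0.0064 / 0.0015
= 4.2667

4.2667


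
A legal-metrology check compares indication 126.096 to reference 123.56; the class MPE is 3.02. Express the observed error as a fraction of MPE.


e = indication - reference = 126.096 - 123.56 = 2.5360
|e| = 2.5360
ratio = |e| / MPE = 2.5360 / 3.02
ratio = 0.8397

0.8397


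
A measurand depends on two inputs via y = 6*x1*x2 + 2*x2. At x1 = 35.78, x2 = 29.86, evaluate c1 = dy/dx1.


y = 6*x1*x2 + 2*x2
dy/dx1 = 6*x2
Evaluate at x2 = 29.86: c1 = 6 * 29.86
c1 = 179.1600

179.1600


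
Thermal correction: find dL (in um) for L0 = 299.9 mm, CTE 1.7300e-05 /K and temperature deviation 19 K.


dL = L * alpha * dT
= 299.9 * 1.7300e-05 * 19
= 0.0985771 mm
dL_um = 0.0985771 * 1000 = 98.5771 um

98.5771


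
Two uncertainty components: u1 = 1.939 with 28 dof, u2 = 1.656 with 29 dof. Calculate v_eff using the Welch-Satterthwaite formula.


uc = sqrt(u1^2 + u2^2) = sqrt(1.939^2 + 1.656^2) = 2.5499131
v_eff = uc^4 / (u1^4/v1 + u2^4/v2)
= 2.5499131^4 / (1.939^4/28 + 1.656^4/29)
= 42.276743 / 0.76416373
v_eff = 55.3242

55.3242


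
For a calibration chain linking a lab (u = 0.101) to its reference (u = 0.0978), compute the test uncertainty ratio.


TUR = u_lab / u_ref
= 0.101 / 0.0978
= 1.0327

1.0327


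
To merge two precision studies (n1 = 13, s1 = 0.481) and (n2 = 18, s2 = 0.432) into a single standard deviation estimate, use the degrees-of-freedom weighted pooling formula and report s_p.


s_p = sqrt(((n1-1)*s1^2 + (n2-1)*s2^2) / (n1+n2-2))
numerator = (13-1)*0.481^2 + (18-1)*0.432^2 = 2.776332 + 3.172608 = 5.94894
denominator = 13 + 18 - 2 = 29
s_p^2 = 5.94894 / 29 = 0.20513586
s_p = sqrt(0.20513586) = 0.4529

0.4529


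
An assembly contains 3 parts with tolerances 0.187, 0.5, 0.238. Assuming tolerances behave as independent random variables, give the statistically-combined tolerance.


RSS = sqrt(0.187^2 + 0.5^2 + 0.238^2)
= sqrt(0.341613)
= 0.5845

0.5845


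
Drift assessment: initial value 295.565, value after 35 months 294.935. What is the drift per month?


rate = (v2 - v1) / months
= (294.935 - 295.565) / 35
= -0.6300 / 35
= -0.0180

-0.0180


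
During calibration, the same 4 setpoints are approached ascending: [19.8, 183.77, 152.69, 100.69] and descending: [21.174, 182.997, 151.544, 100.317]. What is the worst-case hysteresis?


|19.8 - 21.174| = 1.3740
|183.77 - 182.997| = 0.7730
|152.69 - 151.544| = 1.1460
|100.69 - 100.317| = 0.3730
hysteresis = max(diffs) = 1.3740

1.3740


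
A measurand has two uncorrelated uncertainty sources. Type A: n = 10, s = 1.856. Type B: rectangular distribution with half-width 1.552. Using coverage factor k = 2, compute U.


u_A = s / sqrt(n) = 1.856 / sqrt(10) = 0.58691873
u_B = half_width / sqrt(3) = 1.552 / sqrt(3) = 0.89604762
uc = sqrt(u_A^2 + u_B^2) = sqrt(0.58691873^2 + 0.89604762^2) = 1.0711559
U = k * uc = 2 * 1.0711559
U = 2.1423

2.1423


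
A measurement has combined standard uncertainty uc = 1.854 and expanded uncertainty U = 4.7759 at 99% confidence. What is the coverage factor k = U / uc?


k = U / uc
k = 4.7759 / 1.854
k = 2.576

2.576


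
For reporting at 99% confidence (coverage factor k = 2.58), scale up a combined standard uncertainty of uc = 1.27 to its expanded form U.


U = k * uc
U = 2.58 * 1.27
U = 3.2766

3.2766


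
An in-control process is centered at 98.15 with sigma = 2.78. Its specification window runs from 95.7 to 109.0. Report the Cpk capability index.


Cpu = (USL - mean) / (3*sigma) = (109.0 - 98.15) / (3*2.78) = 1.3010
Cpl = (mean - LSL) / (3*sigma) = (98.15 - 95.7) / (3*2.78) = 0.2938
Cpk = min(Cpu, Cpl) = 0.2938

0.2938


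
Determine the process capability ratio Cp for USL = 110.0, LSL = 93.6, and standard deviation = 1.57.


Cp = (USL - LSL) / (6 * sigma)
= (110.0 - 93.6) / (6 * 1.57)
= 16.4000 / 9.4200
= 1.7410

1.7410


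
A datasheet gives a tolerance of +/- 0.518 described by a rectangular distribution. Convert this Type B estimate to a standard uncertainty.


u_B = half_width / sqrt(3)
u_B = 0.518 / 1.7320508
u_B = 0.2991

0.2991


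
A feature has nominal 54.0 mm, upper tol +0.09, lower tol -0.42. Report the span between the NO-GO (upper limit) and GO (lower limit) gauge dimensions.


GO = nominal - lower_tol (smallest hole = maximum material condition)
GO = 54.0 - 0.42 = 53.58
NO-GO = nominal + upper_tol (largest hole = least material condition)
NO-GO = 54.0 + 0.09 = 54.09
spread = NO-GO - GO = 54.09 - 53.58 = 0.5100

0.5100


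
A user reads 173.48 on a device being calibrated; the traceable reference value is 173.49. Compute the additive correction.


Correction = standard - reading
= 173.49 - 173.48
= 0.0100

0.0100


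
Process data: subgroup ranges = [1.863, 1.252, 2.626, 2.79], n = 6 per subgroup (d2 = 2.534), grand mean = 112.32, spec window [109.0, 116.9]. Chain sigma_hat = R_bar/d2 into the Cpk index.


R_bar = (1.863 + 1.252 + 2.626 + 2.79) / 4 = 2.13275
sigma = R_bar / d2 = 2.13275 / 2.534 = 0.84165351
Cp = (USL - LSL)/(6*sigma) = (116.9 - 109.0)/(6*0.84165351) = 1.5644
Cpu = (116.9 - 112.32)/(3*0.84165351) = 1.8139
Cpl = (112.32 - 109.0)/(3*0.84165351) = 1.3149
Cpk = min(Cpu, Cpl) = 1.3149

1.3149


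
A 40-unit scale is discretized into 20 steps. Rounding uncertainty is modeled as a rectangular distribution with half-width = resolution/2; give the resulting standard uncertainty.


resolution = range / divisions
resolution = 40 / 20 = 2
u_res = resolution / (2*sqrt(3))
u_res = 2 / 3.4641016
u_res = 0.5774

0.5774


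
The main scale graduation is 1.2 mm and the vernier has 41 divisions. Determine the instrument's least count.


LC = MSD / n_div
= 1.2 / 41
= 0.0293

0.0293


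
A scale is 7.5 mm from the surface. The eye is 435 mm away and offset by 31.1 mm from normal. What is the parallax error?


error = h * offset / d
= 7.5 * 31.1 / 435
= 0.5362

0.5362


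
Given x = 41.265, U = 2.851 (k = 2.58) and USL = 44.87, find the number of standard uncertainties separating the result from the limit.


u = U / k = 2.851 / 2.58 = 1.1050388
margin = |USL - x| = |44.87 - 41.265| = 3.605
z = margin / u = 3.605 / 1.1050388
z = 3.2623

3.2623


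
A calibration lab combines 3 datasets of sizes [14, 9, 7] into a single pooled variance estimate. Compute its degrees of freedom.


nu = sum_i (n_i - 1)
nu = ((14 - 1) + (9 - 1) + (7 - 1))
nu = 13 + 8 + 6
nu = 27

27


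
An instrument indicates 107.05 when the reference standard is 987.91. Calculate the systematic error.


Systematic error = measured - true
= 107.05 - 987.91
= -880.8600

-880.8600


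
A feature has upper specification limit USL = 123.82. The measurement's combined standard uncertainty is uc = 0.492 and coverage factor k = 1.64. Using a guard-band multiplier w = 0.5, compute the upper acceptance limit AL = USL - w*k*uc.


U = k * uc = 1.64 * 0.492 = 0.80688
guard band g = w * U = 0.5 * 0.80688 = 0.40344
AL = USL - g = 123.82 - 0.40344
AL = 123.4166

123.4166


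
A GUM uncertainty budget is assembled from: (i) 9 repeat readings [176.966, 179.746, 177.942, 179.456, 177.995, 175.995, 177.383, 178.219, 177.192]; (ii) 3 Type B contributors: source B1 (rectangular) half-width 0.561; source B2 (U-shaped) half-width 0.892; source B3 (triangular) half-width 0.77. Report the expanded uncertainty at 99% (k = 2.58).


mean = (176.966 + 179.746 + 177.942 + 179.456 + 177.995 + 175.995 + 177.383 + 178.219 + 177.192) / 9 = 177.8771111
s = sqrt(sum((x - mean)^2)/(n-1)) = 1.1835656
u_A = s / sqrt(n) = 1.1835656 / sqrt(9) = 0.39452187
u_B1 = 0.561 / sqrt(3) = 0.3238935
u_B2 = 0.892 / sqrt(2) = 0.63073925
u_B3 = 0.77 / sqrt(6) = 0.31435118
uc = sqrt(0.39452187^2 + 0.3238935^2 + 0.63073925^2 + 0.31435118^2) = 0.87017422
U = k * uc = 2.58 * 0.87017422
U = 2.2450

2.2450


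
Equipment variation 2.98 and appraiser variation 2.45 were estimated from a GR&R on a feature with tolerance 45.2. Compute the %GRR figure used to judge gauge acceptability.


GRR = sqrt(EV^2 + AV^2) = sqrt(2.98^2 + 2.45^2) = 3.8578362
%GRR = GRR / tol * 100 = 3.8578362 / 45.2 * 100
%GRR = 8.5350

8.5350


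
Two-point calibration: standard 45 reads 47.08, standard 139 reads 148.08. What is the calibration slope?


slope = (y2 - y1) / (x2 - x1)
= (148.08 - 47.08) / (139 - 45)
= 101.0000 / 94
= 1.0745

1.0745


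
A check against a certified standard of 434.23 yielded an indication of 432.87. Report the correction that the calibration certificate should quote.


Correction = standard - reading
= 434.23 - 432.87
= 1.3600

1.3600


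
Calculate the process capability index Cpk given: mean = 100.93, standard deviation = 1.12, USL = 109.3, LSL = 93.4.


Cpu = (USL - mean) / (3*sigma) = (109.3 - 100.93) / (3*1.12) = 2.4911
Cpl = (mean - LSL) / (3*sigma) = (100.93 - 93.4) / (3*1.12) = 2.2411
Cpk = min(Cpu, Cpl) = 2.2411

2.2411


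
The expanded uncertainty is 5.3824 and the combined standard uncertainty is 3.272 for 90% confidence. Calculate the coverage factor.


k = U / uc
k = 5.3824 / 3.272
k = 1.645

1.645


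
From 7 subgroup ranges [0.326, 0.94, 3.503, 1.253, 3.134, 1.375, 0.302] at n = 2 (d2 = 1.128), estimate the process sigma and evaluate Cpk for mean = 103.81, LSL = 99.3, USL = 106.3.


R_bar = (0.326 + 0.94 + 3.503 + 1.253 + 3.134 + 1.375 + 0.302) / 7 = 1.5475714
sigma = R_bar / d2 = 1.5475714 / 1.128 = 1.3719605
Cp = (USL - LSL)/(6*sigma) = (106.3 - 99.3)/(6*1.3719605) = 0.8504
Cpu = (106.3 - 103.81)/(3*1.3719605) = 0.6050
Cpl = (103.81 - 99.3)/(3*1.3719605) = 1.0958
Cpk = min(Cpu, Cpl) = 0.6050

0.6050


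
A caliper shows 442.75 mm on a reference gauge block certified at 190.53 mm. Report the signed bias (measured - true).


Systematic error = measured - true
= 442.75 - 190.53
= 252.2200

252.2200


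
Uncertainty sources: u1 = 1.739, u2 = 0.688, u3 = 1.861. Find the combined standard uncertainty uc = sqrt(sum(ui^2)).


uc = sqrt(1.739^2 + 0.688^2 + 1.861^2)
uc = sqrt(6.960786)
uc = 2.6383

2.6383


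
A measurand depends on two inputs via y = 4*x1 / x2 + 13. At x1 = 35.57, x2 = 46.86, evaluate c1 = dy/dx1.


y = 4*x1 / x2 + 13
dy/dx1 = 4/x2
Evaluate at x2 = 46.86: c1 = 4 / 46.86
c1 = 0.0854

0.0854


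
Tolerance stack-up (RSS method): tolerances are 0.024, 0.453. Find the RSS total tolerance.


RSS = sqrt(0.024^2 + 0.453^2)
= sqrt(0.205785)
= 0.4536

0.4536


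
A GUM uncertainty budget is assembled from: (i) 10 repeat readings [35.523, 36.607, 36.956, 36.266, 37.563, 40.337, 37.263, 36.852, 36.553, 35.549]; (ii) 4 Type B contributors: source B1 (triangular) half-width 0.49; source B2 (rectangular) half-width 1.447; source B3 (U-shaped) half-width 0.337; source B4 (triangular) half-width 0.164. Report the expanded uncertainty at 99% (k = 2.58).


mean = (35.523 + 36.607 + 36.956 + 36.266 + 37.563 + 40.337 + 37.263 + 36.852 + 36.553 + 35.549) / 10 = 36.9469
s = sqrt(sum((x - mean)^2)/(n-1)) = 1.3620775
u_A = s / sqrt(n) = 1.3620775 / sqrt(10) = 0.43072672
u_B1 = 0.49 / sqrt(6) = 0.20004166
u_B2 = 1.447 / sqrt(3) = 0.83542584
u_B3 = 0.337 / sqrt(2) = 0.23829499
u_B4 = 0.164 / sqrt(6) = 0.06695272
uc = sqrt(0.43072672^2 + 0.20004166^2 + 0.83542584^2 + 0.23829499^2 + 0.06695272^2) = 0.99234353
U = k * uc = 2.58 * 0.99234353
U = 2.5602

2.5602


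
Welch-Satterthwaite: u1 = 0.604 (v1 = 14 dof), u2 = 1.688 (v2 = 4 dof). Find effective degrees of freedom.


uc = sqrt(u1^2 + u2^2) = sqrt(0.604^2 + 1.688^2) = 1.7928079
v_eff = uc^4 / (u1^4/v1 + u2^4/v2)
= 1.7928079^4 / (0.604^4/14 + 1.688^4/4)
= 10.330826 / 2.0391968
v_eff = 5.0661

5.0661


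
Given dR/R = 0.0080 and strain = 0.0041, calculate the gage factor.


GF = (dR/R) / epsilon
= 0.0080 / 0.0041
= 1.9512

1.9512


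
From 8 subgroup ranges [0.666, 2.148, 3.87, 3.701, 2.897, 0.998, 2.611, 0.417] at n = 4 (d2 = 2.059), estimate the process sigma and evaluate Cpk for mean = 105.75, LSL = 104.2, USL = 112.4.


R_bar = (0.666 + 2.148 + 3.87 + 3.701 + 2.897 + 0.998 + 2.611 + 0.417) / 8 = 2.1635
sigma = R_bar / d2 = 2.1635 / 2.059 = 1.0507528
Cp = (USL - LSL)/(6*sigma) = (112.4 - 104.2)/(6*1.0507528) = 1.3007
Cpu = (112.4 - 105.75)/(3*1.0507528) = 2.1096
Cpl = (105.75 - 104.2)/(3*1.0507528) = 0.4917
Cpk = min(Cpu, Cpl) = 0.4917

0.4917


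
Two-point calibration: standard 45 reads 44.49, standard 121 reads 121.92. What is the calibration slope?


slope = (y2 - y1) / (x2 - x1)
= (121.92 - 44.49) / (121 - 45)
= 77.4300 / 76
= 1.0188

1.0188


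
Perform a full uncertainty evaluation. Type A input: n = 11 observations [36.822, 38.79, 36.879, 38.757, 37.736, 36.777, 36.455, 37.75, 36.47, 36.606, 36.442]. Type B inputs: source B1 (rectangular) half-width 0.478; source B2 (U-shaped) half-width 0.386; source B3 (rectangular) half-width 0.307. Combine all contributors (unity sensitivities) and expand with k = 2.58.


mean = (36.822 + 38.79 + 36.879 + 38.757 + 37.736 + 36.777 + 36.455 + 37.75 + 36.47 + 36.606 + 36.442) / 11 = 37.22581818
s = sqrt(sum((x - mean)^2)/(n-1)) = 0.89302809
u_A = s / sqrt(n) = 0.89302809 / sqrt(11) = 0.2692581
u_B1 = 0.478 / sqrt(3) = 0.27597343
u_B2 = 0.386 / sqrt(2) = 0.27294322
u_B3 = 0.307 / sqrt(3) = 0.17724653
uc = sqrt(0.2692581^2 + 0.27597343^2 + 0.27294322^2 + 0.17724653^2) = 0.50455485
U = k * uc = 2.58 * 0.50455485
U = 1.3018

1.3018


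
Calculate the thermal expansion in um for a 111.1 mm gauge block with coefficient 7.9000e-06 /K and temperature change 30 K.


dL = L * alpha * dT
= 111.1 * 7.9000e-06 * 30
= 0.0263307 mm
dL_um = 0.0263307 * 1000 = 26.3307 um

26.3307


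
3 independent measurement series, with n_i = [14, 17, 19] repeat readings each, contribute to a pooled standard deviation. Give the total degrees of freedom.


nu = sum_i (n_i - 1)
nu = ((14 - 1) + (17 - 1) + (19 - 1))
nu = 13 + 16 + 18
nu = 47

47


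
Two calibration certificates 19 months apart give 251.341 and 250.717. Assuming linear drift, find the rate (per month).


rate = (v2 - v1) / months
= (250.717 - 251.341) / 19
= -0.6240 / 19
= -0.0328

-0.0328


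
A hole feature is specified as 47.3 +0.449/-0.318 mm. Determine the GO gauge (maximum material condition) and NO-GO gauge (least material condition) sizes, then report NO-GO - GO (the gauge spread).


GO = nominal - lower_tol (smallest hole = maximum material condition)
GO = 47.3 - 0.318 = 46.982
NO-GO = nominal + upper_tol (largest hole = least material condition)
NO-GO = 47.3 + 0.449 = 47.749
spread = NO-GO - GO = 47.749 - 46.982 = 0.7670

0.7670


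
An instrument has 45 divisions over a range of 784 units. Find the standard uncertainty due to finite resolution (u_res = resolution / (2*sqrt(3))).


resolution = range / divisions
resolution = 784 / 45 = 17.422222
u_res = resolution / (2*sqrt(3))
u_res = 17.422222 / 3.4641016
u_res = 5.0294

5.0294


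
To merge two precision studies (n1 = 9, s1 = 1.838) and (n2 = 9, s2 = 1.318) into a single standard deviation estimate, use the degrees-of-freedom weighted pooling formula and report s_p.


s_p = sqrt(((n1-1)*s1^2 + (n2-1)*s2^2) / (n1+n2-2))
numerator = (9-1)*1.838^2 + (9-1)*1.318^2 = 27.025952 + 13.896992 = 40.922944
denominator = 9 + 9 - 2 = 16
s_p^2 = 40.922944 / 16 = 2.557684
s_p = sqrt(2.557684) = 1.5993

1.5993


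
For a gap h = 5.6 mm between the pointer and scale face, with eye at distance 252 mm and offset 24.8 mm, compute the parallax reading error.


error = h * offset / d
= 5.6 * 24.8 / 252
= 0.5511

0.5511


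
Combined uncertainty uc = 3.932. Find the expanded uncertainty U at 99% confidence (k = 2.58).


U = k * uc
U = 2.58 * 3.932
U = 10.1446

10.1446


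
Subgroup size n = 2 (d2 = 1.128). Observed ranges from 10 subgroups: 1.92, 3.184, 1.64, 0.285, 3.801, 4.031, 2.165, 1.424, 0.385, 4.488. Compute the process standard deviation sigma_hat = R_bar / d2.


R_bar = (1.92 + 3.184 + 1.64 + 0.285 + 3.801 + 4.031 + 2.165 + 1.424 + 0.385 + 4.488) / 10
R_bar = 23.323 / 10 = 2.3323
sigma_hat = R_bar / d2 = 2.3323 / 1.128 = 2.0676

2.0676


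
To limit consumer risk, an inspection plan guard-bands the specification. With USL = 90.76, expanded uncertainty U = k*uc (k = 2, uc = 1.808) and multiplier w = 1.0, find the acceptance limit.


U = k * uc = 2 * 1.808 = 3.616
guard band g = w * U = 1.0 * 3.616 = 3.616
AL = USL - g = 90.76 - 3.616
AL = 87.1440

87.1440


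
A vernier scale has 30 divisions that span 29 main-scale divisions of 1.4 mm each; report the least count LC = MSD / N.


LC = MSD / n_div
= 1.4 / 30
= 0.0467

0.0467


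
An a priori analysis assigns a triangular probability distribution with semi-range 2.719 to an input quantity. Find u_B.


u_B = half_width / sqrt(6)
u_B = 2.719 / 2.4494897
u_B = 1.1100

1.1100


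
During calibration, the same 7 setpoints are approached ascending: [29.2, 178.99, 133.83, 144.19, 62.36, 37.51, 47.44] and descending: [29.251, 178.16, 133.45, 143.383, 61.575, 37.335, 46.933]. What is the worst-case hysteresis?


|29.2 - 29.251| = 0.0510
|178.99 - 178.16| = 0.8300
|133.83 - 133.45| = 0.3800
|144.19 - 143.383| = 0.8070
|62.36 - 61.575| = 0.7850
|37.51 - 37.335| = 0.1750
|47.44 - 46.933| = 0.5070
hysteresis = max(diffs) = 0.8300

0.8300
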